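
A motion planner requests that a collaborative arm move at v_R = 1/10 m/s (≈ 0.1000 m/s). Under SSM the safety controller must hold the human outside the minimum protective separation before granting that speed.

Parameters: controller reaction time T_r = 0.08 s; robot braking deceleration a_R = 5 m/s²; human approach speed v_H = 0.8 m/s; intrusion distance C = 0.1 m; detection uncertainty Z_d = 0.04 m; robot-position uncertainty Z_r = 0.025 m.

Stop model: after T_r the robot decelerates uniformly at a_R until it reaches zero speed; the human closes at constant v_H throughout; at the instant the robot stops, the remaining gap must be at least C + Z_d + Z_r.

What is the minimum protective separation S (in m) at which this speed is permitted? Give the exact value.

T_s = v_R/a_R = (1/10)/5 = 0.0200 s
robot covers v_R·T_r = 0.1000·0.0800 = 0.0080 m before braking
robot under decel: 0.1000²/(2·5.0000) = 0.0010 m
human closes 0.8000·0.1000 = 0.0800 m
C+Z_d+Z_r = 0.1000+0.0400+0.0250 = 0.1650 m
S_min ≈ 0.0080+0.0010+0.0800+0.1650  ⇒  S_min = 127/500 m

S_min = 127/500 m = 0.2540 m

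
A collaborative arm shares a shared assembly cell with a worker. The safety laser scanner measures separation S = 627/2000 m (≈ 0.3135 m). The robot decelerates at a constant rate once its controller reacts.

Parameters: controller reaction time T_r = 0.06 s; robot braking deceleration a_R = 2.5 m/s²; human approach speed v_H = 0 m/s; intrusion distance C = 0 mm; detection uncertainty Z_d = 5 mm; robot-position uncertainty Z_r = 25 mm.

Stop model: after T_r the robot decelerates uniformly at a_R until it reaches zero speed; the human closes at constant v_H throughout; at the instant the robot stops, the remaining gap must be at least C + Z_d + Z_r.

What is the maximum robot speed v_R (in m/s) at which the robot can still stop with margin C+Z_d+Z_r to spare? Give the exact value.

v_R_max = 21/20 m/s = 1.0500 m/s

collect terms ⇒ (1/5)·v_R² + (3/50)·v_R + (-567/2000) = 0
  disc = (3/50)² − 4·(1/5)·(-567/2000) = 144/625 ; √disc = 12/25
  v_R = (−(3/50) + 12/25) / (2·(1/5)) = 21/20 m/s
check:
T_s = v_R/a_R = (21/20)/(5/2) = 0.4200 s
robot in T_r: 1.0500·0.0600 = 0.0630 m
robot under decel: 1.0500²/(2·2.5000) = 0.2205 m
person approaches 0.0000·(0.0600+0.4200) = 0.0000 m
residual clearance needed = 0.0000+0.0050+0.0250 = 0.0300 m
sum ≈ 0.0630+0.2205+0.0000+0.0300 ≈ 0.3135 m = S ✓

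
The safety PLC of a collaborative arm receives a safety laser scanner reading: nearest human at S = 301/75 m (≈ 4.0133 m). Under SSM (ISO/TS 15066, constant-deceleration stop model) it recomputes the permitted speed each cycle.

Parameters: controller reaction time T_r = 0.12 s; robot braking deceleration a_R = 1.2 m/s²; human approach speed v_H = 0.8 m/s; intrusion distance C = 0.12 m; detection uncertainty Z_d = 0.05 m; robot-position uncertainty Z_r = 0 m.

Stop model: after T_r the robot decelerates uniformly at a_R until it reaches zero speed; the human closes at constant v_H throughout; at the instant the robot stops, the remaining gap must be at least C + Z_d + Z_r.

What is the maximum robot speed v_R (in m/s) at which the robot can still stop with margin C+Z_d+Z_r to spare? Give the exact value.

v_R_max = 11/5 m/s = 2.2000 m/s

quadratic (5/12)·v² + (59/75)·v + (-5621/1500) = 0
  disc = (59/75)² − 4·(5/12)·(-5621/1500) = 17161/2500 ; √disc = 131/50
  v_R = (−(59/75) + 131/50) / (2·(5/12)) = 11/5 m/s
check:
braking lasts T_s = (11/5)/(6/5) = 1.8333 s
robot in T_r: 2.2000·0.1200 = 0.2640 m
robot covers 2.2000·1.8333 − ½·1.2000·1.8333² = 2.0167 m while stopping
human over T_r+T_s: 0.8000·(0.1200+1.8333) = 1.5627 m
residual clearance needed = 0.1200+0.0500+0.0000 = 0.1700 m
sum ≈ 0.2640+2.0167+1.5627+0.1700 ≈ 4.0133 m = S ✓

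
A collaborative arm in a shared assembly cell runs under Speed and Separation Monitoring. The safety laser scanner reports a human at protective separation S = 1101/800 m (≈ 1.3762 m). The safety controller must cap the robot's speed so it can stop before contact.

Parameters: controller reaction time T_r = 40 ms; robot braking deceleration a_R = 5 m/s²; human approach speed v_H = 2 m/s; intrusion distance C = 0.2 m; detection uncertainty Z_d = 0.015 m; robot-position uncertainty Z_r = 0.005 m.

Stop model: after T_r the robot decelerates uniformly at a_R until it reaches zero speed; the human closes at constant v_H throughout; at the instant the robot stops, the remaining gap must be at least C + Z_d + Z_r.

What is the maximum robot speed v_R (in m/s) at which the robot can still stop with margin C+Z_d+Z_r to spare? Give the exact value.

v_R_max = 7/4 m/s = 1.7500 m/s

quadratic (1/10)·v² + (11/25)·v + (-861/800) = 0
  disc = (11/25)² − 4·(1/10)·(-861/800) = 6241/10000 ; √disc = 79/100
  v_R = (−(11/25) + 79/100) / (2·(1/10)) = 7/4 m/s
check:
T_s = v_R/a_R = (7/4)/5 = 0.3500 s
reaction-phase robot travel = 1.7500·0.0400 = 0.0700 m
braking distance = 1.7500²/(2·5.0000) = 0.3063 m
human closes 2.0000·0.3900 = 0.7800 m
margins: 0.2000+0.0150+0.0050 = 0.2200 m
sum ≈ 0.0700+0.3063+0.7800+0.2200 ≈ 1.3762 m = S ✓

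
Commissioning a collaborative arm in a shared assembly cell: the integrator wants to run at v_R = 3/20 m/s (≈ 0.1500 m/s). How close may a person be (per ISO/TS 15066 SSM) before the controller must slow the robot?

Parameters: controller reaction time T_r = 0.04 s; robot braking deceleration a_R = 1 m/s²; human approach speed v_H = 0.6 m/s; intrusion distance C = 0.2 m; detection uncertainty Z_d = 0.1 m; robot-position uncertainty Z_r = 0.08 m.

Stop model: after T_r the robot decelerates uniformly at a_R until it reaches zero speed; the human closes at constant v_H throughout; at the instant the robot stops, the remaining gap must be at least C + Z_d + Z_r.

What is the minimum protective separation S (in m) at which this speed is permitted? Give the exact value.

S_min = 409/800 m = 0.5112 m

T_s = v_R/a_R = (3/20)/1 = 0.1500 s
robot in T_r: 0.1500·0.0400 = 0.0060 m
braking distance = 0.1500²/(2·1.0000) = 0.0112 m
person approaches 0.6000·(0.0400+0.1500) = 0.1140 m
margins: 0.2000+0.1000+0.0800 = 0.3800 m
S_min ≈ 0.0060+0.0112+0.1140+0.3800  ⇒  S_min = 409/800 m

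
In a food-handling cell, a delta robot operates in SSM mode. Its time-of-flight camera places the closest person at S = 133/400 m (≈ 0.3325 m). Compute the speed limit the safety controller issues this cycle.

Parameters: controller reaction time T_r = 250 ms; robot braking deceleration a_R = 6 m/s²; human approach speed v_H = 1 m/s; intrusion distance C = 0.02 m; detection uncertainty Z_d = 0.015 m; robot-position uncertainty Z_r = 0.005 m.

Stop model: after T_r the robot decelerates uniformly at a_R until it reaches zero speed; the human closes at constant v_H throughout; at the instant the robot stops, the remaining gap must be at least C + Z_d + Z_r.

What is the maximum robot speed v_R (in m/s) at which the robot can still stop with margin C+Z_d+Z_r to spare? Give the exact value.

at the boundary: (1/12)·v² + (5/12)·v + (-17/400) = 0
  disc = (5/12)² − 4·(1/12)·(-17/400) = 169/900 ; √disc = 13/30
  v_R = (−(5/12) + 13/30) / (2·(1/12)) = 1/10 m/s
check:
stop time T_s = (1/10)/6 = 0.0167 s
reaction-phase robot travel = 0.1000·0.2500 = 0.0250 m
braking distance = 0.1000²/(2·6.0000) = 0.0008 m
human closes 1.0000·0.2667 = 0.2667 m
C+Z_d+Z_r = 0.0200+0.0150+0.0050 = 0.0400 m
sum ≈ 0.0250+0.0008+0.2667+0.0400 ≈ 0.3325 m = S ✓

v_R_max = 1/10 m/s = 0.1000 m/s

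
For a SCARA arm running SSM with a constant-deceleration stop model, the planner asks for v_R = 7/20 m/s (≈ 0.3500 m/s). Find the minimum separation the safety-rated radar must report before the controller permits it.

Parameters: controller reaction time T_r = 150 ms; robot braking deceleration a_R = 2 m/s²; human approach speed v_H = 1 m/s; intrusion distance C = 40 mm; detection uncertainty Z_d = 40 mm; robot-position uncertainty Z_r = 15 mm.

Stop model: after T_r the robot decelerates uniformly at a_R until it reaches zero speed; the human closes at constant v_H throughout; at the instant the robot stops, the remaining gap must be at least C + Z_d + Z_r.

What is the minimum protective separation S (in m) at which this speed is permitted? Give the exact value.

braking lasts T_s = (7/20)/2 = 0.1750 s
robot in T_r: 0.3500·0.1500 = 0.0525 m
braking distance = 0.3500²/(2·2.0000) = 0.0306 m
human over T_r+T_s: 1.0000·(0.1500+0.1750) = 0.3250 m
C+Z_d+Z_r = 0.0400+0.0400+0.0150 = 0.0950 m
S_min ≈ 0.0525+0.0306+0.3250+0.0950  ⇒  S_min = 161/320 m

S_min = 161/320 m = 0.5031 m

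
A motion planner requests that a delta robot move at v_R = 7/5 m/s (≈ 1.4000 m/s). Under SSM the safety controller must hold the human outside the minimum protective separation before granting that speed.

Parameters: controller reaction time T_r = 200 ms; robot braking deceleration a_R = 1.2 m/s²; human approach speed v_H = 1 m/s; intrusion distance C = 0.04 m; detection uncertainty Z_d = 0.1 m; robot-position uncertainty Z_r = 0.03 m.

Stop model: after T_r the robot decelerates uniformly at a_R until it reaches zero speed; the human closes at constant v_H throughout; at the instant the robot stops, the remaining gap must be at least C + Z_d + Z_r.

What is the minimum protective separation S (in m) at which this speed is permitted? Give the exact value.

braking lasts T_s = (7/5)/(6/5) = 1.1667 s
robot in T_r: 1.4000·0.2000 = 0.2800 m
robot under decel: 1.4000²/(2·1.2000) = 0.8167 m
human over T_r+T_s: 1.0000·(0.2000+1.1667) = 1.3667 m
margins: 0.0400+0.1000+0.0300 = 0.1700 m
S_min ≈ 0.2800+0.8167+1.3667+0.1700  ⇒  S_min = 79/30 m

S_min = 79/30 m = 2.6333 m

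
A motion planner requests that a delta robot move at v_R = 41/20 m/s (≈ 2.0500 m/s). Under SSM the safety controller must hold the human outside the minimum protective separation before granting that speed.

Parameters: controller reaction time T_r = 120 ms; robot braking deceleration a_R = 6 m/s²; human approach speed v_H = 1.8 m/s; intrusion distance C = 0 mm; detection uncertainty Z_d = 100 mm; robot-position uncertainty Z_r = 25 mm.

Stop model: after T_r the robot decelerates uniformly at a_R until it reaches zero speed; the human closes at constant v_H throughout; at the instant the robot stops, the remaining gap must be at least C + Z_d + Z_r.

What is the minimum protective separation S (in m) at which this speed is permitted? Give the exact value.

T_s = v_R/a_R = (41/20)/6 = 0.3417 s
reaction-phase robot travel = 2.0500·0.1200 = 0.2460 m
braking distance = 2.0500²/(2·6.0000) = 0.3502 m
human closes 1.8000·0.4617 = 0.8310 m
C+Z_d+Z_r = 0.0000+0.1000+0.0250 = 0.1250 m
S_min ≈ 0.2460+0.3502+0.8310+0.1250  ⇒  S_min = 37253/24000 m

S_min = 37253/24000 m = 1.5522 m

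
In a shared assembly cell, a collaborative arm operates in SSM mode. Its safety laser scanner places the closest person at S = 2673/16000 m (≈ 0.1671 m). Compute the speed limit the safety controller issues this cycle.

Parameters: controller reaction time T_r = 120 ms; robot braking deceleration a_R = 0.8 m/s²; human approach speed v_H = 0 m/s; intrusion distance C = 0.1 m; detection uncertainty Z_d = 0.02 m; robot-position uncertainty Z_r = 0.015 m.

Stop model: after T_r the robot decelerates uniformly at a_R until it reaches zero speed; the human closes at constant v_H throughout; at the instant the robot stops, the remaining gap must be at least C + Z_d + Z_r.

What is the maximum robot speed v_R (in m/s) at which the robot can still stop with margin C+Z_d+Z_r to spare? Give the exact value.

v_R_max = 3/20 m/s = 0.1500 m/s

at the boundary: (5/8)·v² + (3/25)·v + (-513/16000) = 0
  disc = (3/25)² − 4·(5/8)·(-513/16000) = 15129/160000 ; √disc = 123/400
  v_R = (−(3/25) + 123/400) / (2·(5/8)) = 3/20 m/s
check:
stop time T_s = (3/20)/(4/5) = 0.1875 s
robot covers v_R·T_r = 0.1500·0.1200 = 0.0180 m before braking
robot covers 0.1500·0.1875 − ½·0.8000·0.1875² = 0.0141 m while stopping
human over T_r+T_s: 0.0000·(0.1200+0.1875) = 0.0000 m
C+Z_d+Z_r = 0.1000+0.0200+0.0150 = 0.1350 m
sum ≈ 0.0180+0.0141+0.0000+0.1350 ≈ 0.1671 m = S ✓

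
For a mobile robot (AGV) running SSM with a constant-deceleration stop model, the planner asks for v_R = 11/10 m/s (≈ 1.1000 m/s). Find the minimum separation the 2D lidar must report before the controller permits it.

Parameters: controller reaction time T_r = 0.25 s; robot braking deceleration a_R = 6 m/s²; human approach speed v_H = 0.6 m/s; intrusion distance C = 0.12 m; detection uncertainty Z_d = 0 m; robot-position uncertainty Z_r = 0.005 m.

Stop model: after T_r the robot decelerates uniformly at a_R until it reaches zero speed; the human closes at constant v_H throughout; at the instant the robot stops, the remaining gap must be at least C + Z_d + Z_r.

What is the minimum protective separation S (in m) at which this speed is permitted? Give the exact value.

braking lasts T_s = (11/10)/6 = 0.1833 s
robot in T_r: 1.1000·0.2500 = 0.2750 m
robot covers 1.1000·0.1833 − ½·6.0000·0.1833² = 0.1008 m while stopping
human closes 0.6000·0.4333 = 0.2600 m
residual clearance needed = 0.1200+0.0000+0.0050 = 0.1250 m
S_min ≈ 0.2750+0.1008+0.2600+0.1250  ⇒  S_min = 913/1200 m

S_min = 913/1200 m = 0.7608 m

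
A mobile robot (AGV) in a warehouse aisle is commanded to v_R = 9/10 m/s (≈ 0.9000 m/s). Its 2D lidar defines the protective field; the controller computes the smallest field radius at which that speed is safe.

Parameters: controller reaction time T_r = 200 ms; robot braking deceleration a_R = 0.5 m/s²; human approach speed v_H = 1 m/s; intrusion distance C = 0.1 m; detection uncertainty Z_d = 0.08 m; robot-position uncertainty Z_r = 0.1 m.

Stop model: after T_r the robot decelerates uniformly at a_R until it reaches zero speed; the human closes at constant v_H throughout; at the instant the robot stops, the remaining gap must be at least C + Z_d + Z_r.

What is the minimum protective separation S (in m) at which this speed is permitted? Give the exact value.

S_min = 327/100 m = 3.2700 m

braking lasts T_s = (9/10)/(1/2) = 1.8000 s
reaction-phase robot travel = 0.9000·0.2000 = 0.1800 m
robot covers 0.9000·1.8000 − ½·0.5000·1.8000² = 0.8100 m while stopping
human over T_r+T_s: 1.0000·(0.2000+1.8000) = 2.0000 m
residual clearance needed = 0.1000+0.0800+0.1000 = 0.2800 m
S_min ≈ 0.1800+0.8100+2.0000+0.2800  ⇒  S_min = 327/100 m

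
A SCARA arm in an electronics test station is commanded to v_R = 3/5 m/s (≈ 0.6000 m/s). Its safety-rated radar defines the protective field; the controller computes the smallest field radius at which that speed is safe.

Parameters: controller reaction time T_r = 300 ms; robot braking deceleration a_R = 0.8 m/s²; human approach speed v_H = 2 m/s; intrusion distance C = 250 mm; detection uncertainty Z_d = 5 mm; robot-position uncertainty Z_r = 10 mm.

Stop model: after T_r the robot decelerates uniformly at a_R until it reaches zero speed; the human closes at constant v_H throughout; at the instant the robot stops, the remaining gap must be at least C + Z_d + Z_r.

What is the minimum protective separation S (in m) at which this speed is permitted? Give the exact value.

stop time T_s = (3/5)/(4/5) = 0.7500 s
reaction-phase robot travel = 0.6000·0.3000 = 0.1800 m
robot covers 0.6000·0.7500 − ½·0.8000·0.7500² = 0.2250 m while stopping
person approaches 2.0000·(0.3000+0.7500) = 2.1000 m
C+Z_d+Z_r = 0.2500+0.0050+0.0100 = 0.2650 m
S_min ≈ 0.1800+0.2250+2.1000+0.2650  ⇒  S_min = 277/100 m

S_min = 277/100 m = 2.7700 m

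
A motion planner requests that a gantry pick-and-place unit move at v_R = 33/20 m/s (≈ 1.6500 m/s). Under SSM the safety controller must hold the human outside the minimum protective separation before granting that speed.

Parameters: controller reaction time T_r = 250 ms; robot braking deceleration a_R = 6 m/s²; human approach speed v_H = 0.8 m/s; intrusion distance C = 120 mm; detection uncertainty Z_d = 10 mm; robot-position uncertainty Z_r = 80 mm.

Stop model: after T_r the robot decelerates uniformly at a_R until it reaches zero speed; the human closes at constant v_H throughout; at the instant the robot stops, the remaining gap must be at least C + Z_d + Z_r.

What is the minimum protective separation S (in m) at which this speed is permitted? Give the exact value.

S_min = 2031/1600 m = 1.2694 m

stop time T_s = (33/20)/6 = 0.2750 s
robot covers v_R·T_r = 1.6500·0.2500 = 0.4125 m before braking
robot under decel: 1.6500²/(2·6.0000) = 0.2269 m
person approaches 0.8000·(0.2500+0.2750) = 0.4200 m
margins: 0.1200+0.0100+0.0800 = 0.2100 m
S_min ≈ 0.4125+0.2269+0.4200+0.2100  ⇒  S_min = 2031/1600 m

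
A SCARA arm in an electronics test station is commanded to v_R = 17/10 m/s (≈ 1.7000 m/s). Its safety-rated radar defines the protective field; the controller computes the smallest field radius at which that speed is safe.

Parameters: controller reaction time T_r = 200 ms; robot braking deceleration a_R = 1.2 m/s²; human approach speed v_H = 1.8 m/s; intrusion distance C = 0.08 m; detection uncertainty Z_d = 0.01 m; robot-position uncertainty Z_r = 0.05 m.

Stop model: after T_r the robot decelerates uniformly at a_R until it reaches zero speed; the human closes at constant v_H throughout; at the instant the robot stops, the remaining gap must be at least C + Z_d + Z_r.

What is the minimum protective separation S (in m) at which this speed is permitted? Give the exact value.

S_min = 5513/1200 m = 4.5942 m

stop time T_s = (17/10)/(6/5) = 1.4167 s
robot in T_r: 1.7000·0.2000 = 0.3400 m
robot covers 1.7000·1.4167 − ½·1.2000·1.4167² = 1.2042 m while stopping
human closes 1.8000·1.6167 = 2.9100 m
margins: 0.0800+0.0100+0.0500 = 0.1400 m
S_min ≈ 0.3400+1.2042+2.9100+0.1400  ⇒  S_min = 5513/1200 m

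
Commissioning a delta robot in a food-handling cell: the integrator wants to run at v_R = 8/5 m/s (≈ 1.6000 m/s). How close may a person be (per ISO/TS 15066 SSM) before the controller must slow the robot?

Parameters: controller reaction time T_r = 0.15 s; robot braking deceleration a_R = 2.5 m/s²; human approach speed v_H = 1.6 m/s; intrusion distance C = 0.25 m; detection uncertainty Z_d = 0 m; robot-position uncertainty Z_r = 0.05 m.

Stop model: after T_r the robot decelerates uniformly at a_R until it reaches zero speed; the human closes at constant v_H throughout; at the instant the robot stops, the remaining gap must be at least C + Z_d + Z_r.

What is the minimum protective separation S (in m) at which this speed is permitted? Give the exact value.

T_s = v_R/a_R = (8/5)/(5/2) = 0.6400 s
robot in T_r: 1.6000·0.1500 = 0.2400 m
robot covers 1.6000·0.6400 − ½·2.5000·0.6400² = 0.5120 m while stopping
human closes 1.6000·0.7900 = 1.2640 m
C+Z_d+Z_r = 0.2500+0.0000+0.0500 = 0.3000 m
S_min ≈ 0.2400+0.5120+1.2640+0.3000  ⇒  S_min = 579/250 m

S_min = 579/250 m = 2.3160 m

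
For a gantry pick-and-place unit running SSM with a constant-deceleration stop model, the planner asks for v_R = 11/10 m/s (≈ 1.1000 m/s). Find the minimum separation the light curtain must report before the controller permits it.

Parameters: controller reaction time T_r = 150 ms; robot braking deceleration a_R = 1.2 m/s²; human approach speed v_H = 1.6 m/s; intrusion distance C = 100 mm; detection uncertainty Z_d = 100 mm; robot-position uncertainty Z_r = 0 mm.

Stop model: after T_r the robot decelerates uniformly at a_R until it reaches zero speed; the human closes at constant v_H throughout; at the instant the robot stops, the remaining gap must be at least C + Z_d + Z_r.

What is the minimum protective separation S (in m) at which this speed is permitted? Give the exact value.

S_min = 3091/1200 m = 2.5758 m

T_s = v_R/a_R = (11/10)/(6/5) = 0.9167 s
reaction-phase robot travel = 1.1000·0.1500 = 0.1650 m
braking distance = 1.1000²/(2·1.2000) = 0.5042 m
human closes 1.6000·1.0667 = 1.7067 m
residual clearance needed = 0.1000+0.1000+0.0000 = 0.2000 m
S_min ≈ 0.1650+0.5042+1.7067+0.2000  ⇒  S_min = 3091/1200 m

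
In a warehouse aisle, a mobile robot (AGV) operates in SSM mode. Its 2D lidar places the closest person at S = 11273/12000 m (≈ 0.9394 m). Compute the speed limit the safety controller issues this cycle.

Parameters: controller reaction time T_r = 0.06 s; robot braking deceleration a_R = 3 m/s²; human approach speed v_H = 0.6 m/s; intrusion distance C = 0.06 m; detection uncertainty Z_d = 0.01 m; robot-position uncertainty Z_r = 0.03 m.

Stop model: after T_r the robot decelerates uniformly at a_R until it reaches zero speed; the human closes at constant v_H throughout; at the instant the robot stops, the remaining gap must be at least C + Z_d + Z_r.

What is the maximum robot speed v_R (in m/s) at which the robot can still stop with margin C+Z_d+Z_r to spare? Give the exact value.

v_R_max = 31/20 m/s = 1.5500 m/s

collect terms ⇒ (1/6)·v_R² + (13/50)·v_R + (-9641/12000) = 0
  disc = (13/50)² − 4·(1/6)·(-9641/12000) = 54289/90000 ; √disc = 233/300
  v_R = (−(13/50) + 233/300) / (2·(1/6)) = 31/20 m/s
check:
T_s = v_R/a_R = (31/20)/3 = 0.5167 s
reaction-phase robot travel = 1.5500·0.0600 = 0.0930 m
braking distance = 1.5500²/(2·3.0000) = 0.4004 m
human closes 0.6000·0.5767 = 0.3460 m
residual clearance needed = 0.0600+0.0100+0.0300 = 0.1000 m
sum ≈ 0.0930+0.4004+0.3460+0.1000 ≈ 0.9394 m = S ✓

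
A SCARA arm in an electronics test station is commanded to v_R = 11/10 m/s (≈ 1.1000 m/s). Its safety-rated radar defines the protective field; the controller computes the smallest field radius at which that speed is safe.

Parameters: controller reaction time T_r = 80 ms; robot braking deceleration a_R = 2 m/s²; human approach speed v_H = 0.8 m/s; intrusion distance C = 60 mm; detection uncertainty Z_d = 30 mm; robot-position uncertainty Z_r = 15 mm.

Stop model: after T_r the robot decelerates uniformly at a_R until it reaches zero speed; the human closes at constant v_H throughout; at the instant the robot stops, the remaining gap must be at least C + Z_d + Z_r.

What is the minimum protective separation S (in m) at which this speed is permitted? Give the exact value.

braking lasts T_s = (11/10)/2 = 0.5500 s
robot covers v_R·T_r = 1.1000·0.0800 = 0.0880 m before braking
robot under decel: 1.1000²/(2·2.0000) = 0.3025 m
human over T_r+T_s: 0.8000·(0.0800+0.5500) = 0.5040 m
C+Z_d+Z_r = 0.0600+0.0300+0.0150 = 0.1050 m
S_min ≈ 0.0880+0.3025+0.5040+0.1050  ⇒  S_min = 1999/2000 m

S_min = 1999/2000 m = 0.9995 m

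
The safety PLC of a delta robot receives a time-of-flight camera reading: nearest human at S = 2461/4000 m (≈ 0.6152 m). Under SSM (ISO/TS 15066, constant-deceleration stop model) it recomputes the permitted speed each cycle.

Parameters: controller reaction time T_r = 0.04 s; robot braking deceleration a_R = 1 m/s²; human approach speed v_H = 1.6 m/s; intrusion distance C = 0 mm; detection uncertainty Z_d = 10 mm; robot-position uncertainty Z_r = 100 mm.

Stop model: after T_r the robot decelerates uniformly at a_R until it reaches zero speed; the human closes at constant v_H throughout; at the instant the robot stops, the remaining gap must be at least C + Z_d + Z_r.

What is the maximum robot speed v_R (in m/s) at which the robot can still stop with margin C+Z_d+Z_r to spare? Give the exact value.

v_R_max = 1/4 m/s = 0.2500 m/s

quadratic (1/2)·v² + (41/25)·v + (-353/800) = 0
  disc = (41/25)² − 4·(1/2)·(-353/800) = 35721/10000 ; √disc = 189/100
  v_R = (−(41/25) + 189/100) / (2·(1/2)) = 1/4 m/s
check:
stop time T_s = (1/4)/1 = 0.2500 s
reaction-phase robot travel = 0.2500·0.0400 = 0.0100 m
robot covers 0.2500·0.2500 − ½·1.0000·0.2500² = 0.0312 m while stopping
person approaches 1.6000·(0.0400+0.2500) = 0.4640 m
C+Z_d+Z_r = 0.0000+0.0100+0.1000 = 0.1100 m
sum ≈ 0.0100+0.0312+0.4640+0.1100 ≈ 0.6152 m = S ✓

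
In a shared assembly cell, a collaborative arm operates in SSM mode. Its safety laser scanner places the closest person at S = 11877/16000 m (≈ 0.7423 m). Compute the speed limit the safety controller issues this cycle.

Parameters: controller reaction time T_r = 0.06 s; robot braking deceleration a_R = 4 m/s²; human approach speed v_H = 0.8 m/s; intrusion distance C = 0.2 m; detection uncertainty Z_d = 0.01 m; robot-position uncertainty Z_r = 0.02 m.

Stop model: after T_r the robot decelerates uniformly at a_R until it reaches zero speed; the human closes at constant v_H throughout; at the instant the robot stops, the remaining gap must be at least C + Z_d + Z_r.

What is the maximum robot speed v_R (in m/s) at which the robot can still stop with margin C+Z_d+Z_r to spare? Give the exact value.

collect terms ⇒ (1/8)·v_R² + (13/50)·v_R + (-7429/16000) = 0
  disc = (13/50)² − 4·(1/8)·(-7429/16000) = 47961/160000 ; √disc = 219/400
  v_R = (−(13/50) + 219/400) / (2·(1/8)) = 23/20 m/s
check:
T_s = v_R/a_R = (23/20)/4 = 0.2875 s
robot in T_r: 1.1500·0.0600 = 0.0690 m
braking distance = 1.1500²/(2·4.0000) = 0.1653 m
human over T_r+T_s: 0.8000·(0.0600+0.2875) = 0.2780 m
margins: 0.2000+0.0100+0.0200 = 0.2300 m
sum ≈ 0.0690+0.1653+0.2780+0.2300 ≈ 0.7423 m = S ✓

v_R_max = 23/20 m/s = 1.1500 m/s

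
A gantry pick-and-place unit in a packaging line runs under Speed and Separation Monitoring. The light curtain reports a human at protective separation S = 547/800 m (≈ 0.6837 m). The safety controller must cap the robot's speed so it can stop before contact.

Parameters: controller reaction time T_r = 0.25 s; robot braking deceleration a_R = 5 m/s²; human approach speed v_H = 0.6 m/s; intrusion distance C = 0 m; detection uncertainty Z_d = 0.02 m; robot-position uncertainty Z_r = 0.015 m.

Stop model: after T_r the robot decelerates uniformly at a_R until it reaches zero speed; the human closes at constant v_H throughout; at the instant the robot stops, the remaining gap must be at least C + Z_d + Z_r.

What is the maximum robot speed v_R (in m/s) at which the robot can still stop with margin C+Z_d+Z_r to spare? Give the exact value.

v_R_max = 21/20 m/s = 1.0500 m/s

collect terms ⇒ (1/10)·v_R² + (37/100)·v_R + (-399/800) = 0
  disc = (37/100)² − 4·(1/10)·(-399/800) = 841/2500 ; √disc = 29/50
  v_R = (−(37/100) + 29/50) / (2·(1/10)) = 21/20 m/s
check:
stop time T_s = (21/20)/5 = 0.2100 s
robot covers v_R·T_r = 1.0500·0.2500 = 0.2625 m before braking
robot covers 1.0500·0.2100 − ½·5.0000·0.2100² = 0.1103 m while stopping
human closes 0.6000·0.4600 = 0.2760 m
margins: 0.0000+0.0200+0.0150 = 0.0350 m
sum ≈ 0.2625+0.1103+0.2760+0.0350 ≈ 0.6837 m = S ✓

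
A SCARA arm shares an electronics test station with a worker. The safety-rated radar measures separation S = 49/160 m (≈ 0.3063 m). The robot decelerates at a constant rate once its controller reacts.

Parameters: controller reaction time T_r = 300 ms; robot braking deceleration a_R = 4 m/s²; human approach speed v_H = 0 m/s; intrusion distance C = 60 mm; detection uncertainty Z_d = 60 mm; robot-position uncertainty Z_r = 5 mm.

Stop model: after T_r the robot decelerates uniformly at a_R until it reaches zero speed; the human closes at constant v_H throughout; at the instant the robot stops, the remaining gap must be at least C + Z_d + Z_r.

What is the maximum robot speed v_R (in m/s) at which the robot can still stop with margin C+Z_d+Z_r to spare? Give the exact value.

collect terms ⇒ (1/8)·v_R² + (3/10)·v_R + (-29/160) = 0
  disc = (3/10)² − 4·(1/8)·(-29/160) = 289/1600 ; √disc = 17/40
  v_R = (−(3/10) + 17/40) / (2·(1/8)) = 1/2 m/s
check:
braking lasts T_s = (1/2)/4 = 0.1250 s
robot in T_r: 0.5000·0.3000 = 0.1500 m
robot covers 0.5000·0.1250 − ½·4.0000·0.1250² = 0.0312 m while stopping
person approaches 0.0000·(0.3000+0.1250) = 0.0000 m
residual clearance needed = 0.0600+0.0600+0.0050 = 0.1250 m
sum ≈ 0.1500+0.0312+0.0000+0.1250 ≈ 0.3063 m = S ✓

v_R_max = 1/2 m/s = 0.5000 m/s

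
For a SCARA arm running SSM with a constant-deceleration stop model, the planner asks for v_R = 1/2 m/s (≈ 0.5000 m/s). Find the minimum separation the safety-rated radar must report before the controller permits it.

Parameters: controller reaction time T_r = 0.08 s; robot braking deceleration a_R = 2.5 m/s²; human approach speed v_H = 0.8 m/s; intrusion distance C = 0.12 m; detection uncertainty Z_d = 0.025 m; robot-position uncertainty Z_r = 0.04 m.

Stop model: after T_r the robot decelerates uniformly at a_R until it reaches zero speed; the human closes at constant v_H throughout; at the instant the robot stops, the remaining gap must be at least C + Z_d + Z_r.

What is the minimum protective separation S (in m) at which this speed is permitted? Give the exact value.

S_min = 499/1000 m = 0.4990 m

T_s = v_R/a_R = (1/2)/(5/2) = 0.2000 s
robot in T_r: 0.5000·0.0800 = 0.0400 m
robot covers 0.5000·0.2000 − ½·2.5000·0.2000² = 0.0500 m while stopping
human over T_r+T_s: 0.8000·(0.0800+0.2000) = 0.2240 m
residual clearance needed = 0.1200+0.0250+0.0400 = 0.1850 m
S_min ≈ 0.0400+0.0500+0.2240+0.1850  ⇒  S_min = 499/1000 m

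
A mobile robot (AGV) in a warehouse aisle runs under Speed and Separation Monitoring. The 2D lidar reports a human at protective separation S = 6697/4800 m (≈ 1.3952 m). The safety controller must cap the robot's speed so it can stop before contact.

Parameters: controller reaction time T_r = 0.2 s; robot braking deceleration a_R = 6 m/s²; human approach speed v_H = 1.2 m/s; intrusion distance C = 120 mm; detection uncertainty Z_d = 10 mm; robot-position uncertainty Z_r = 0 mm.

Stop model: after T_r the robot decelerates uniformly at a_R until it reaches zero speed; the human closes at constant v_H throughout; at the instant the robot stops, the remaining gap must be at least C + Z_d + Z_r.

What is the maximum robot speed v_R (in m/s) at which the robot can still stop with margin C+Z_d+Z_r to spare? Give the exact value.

v_R_max = 37/20 m/s = 1.8500 m/s

quadratic (1/12)·v² + (2/5)·v + (-4921/4800) = 0
  disc = (2/5)² − 4·(1/12)·(-4921/4800) = 289/576 ; √disc = 17/24
  v_R = (−(2/5) + 17/24) / (2·(1/12)) = 37/20 m/s
check:
T_s = v_R/a_R = (37/20)/6 = 0.3083 s
robot covers v_R·T_r = 1.8500·0.2000 = 0.3700 m before braking
robot covers 1.8500·0.3083 − ½·6.0000·0.3083² = 0.2852 m while stopping
human closes 1.2000·0.5083 = 0.6100 m
margins: 0.1200+0.0100+0.0000 = 0.1300 m
sum ≈ 0.3700+0.2852+0.6100+0.1300 ≈ 1.3952 m = S ✓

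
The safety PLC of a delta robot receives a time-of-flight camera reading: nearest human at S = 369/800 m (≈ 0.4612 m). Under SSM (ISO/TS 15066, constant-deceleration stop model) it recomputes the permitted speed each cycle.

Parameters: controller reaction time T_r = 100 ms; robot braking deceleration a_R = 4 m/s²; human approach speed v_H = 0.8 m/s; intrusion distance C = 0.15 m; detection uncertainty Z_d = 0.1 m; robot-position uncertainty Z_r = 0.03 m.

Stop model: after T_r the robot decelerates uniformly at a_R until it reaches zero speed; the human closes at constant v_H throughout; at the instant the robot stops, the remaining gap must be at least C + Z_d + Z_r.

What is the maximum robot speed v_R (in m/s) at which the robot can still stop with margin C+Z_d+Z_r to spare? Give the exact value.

v_R_max = 3/10 m/s = 0.3000 m/s

quadratic (1/8)·v² + (3/10)·v + (-81/800) = 0
  disc = (3/10)² − 4·(1/8)·(-81/800) = 9/64 ; √disc = 3/8
  v_R = (−(3/10) + 3/8) / (2·(1/8)) = 3/10 m/s
check:
stop time T_s = (3/10)/4 = 0.0750 s
robot in T_r: 0.3000·0.1000 = 0.0300 m
robot covers 0.3000·0.0750 − ½·4.0000·0.0750² = 0.0112 m while stopping
human closes 0.8000·0.1750 = 0.1400 m
C+Z_d+Z_r = 0.1500+0.1000+0.0300 = 0.2800 m
sum ≈ 0.0300+0.0112+0.1400+0.2800 ≈ 0.4612 m = S ✓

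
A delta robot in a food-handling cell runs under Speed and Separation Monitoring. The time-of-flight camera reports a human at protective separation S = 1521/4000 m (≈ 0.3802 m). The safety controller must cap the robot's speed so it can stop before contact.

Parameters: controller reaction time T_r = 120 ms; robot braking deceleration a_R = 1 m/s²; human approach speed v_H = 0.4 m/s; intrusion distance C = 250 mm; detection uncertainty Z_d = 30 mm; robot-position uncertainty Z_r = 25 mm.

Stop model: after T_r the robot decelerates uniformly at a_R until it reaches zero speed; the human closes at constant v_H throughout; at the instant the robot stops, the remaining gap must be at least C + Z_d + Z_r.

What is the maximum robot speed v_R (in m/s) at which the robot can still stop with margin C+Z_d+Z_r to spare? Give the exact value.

v_R_max = 1/20 m/s = 0.0500 m/s

quadratic (1/2)·v² + (13/25)·v + (-109/4000) = 0
  disc = (13/25)² − 4·(1/2)·(-109/4000) = 3249/10000 ; √disc = 57/100
  v_R = (−(13/25) + 57/100) / (2·(1/2)) = 1/20 m/s
check:
stop time T_s = (1/20)/1 = 0.0500 s
robot in T_r: 0.0500·0.1200 = 0.0060 m
braking distance = 0.0500²/(2·1.0000) = 0.0013 m
human closes 0.4000·0.1700 = 0.0680 m
residual clearance needed = 0.2500+0.0300+0.0250 = 0.3050 m
sum ≈ 0.0060+0.0013+0.0680+0.3050 ≈ 0.3802 m = S ✓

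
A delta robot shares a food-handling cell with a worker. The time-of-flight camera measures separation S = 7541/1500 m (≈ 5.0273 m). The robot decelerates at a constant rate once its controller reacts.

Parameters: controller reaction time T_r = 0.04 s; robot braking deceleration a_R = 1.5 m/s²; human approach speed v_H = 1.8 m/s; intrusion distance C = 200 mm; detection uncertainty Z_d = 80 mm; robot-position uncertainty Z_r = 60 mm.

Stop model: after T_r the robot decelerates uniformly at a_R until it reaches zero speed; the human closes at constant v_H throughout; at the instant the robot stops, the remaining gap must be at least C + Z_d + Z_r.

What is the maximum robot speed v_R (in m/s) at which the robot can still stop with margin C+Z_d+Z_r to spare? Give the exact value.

at the boundary: (1/3)·v² + (31/25)·v + (-6923/1500) = 0
  disc = (31/25)² − 4·(1/3)·(-6923/1500) = 43264/5625 ; √disc = 208/75
  v_R = (−(31/25) + 208/75) / (2·(1/3)) = 23/10 m/s
check:
braking lasts T_s = (23/10)/(3/2) = 1.5333 s
robot in T_r: 2.3000·0.0400 = 0.0920 m
robot covers 2.3000·1.5333 − ½·1.5000·1.5333² = 1.7633 m while stopping
person approaches 1.8000·(0.0400+1.5333) = 2.8320 m
margins: 0.2000+0.0800+0.0600 = 0.3400 m
sum ≈ 0.0920+1.7633+2.8320+0.3400 ≈ 5.0273 m = S ✓

v_R_max = 23/10 m/s = 2.3000 m/s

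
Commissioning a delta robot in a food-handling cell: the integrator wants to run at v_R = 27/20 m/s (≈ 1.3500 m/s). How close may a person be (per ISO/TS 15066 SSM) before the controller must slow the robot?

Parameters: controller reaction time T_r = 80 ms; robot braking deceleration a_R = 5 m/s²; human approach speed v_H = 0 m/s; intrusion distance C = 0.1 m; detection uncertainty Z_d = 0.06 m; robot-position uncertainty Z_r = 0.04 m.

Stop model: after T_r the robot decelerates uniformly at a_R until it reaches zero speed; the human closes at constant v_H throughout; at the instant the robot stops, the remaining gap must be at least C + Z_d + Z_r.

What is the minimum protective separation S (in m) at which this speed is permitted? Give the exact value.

stop time T_s = (27/20)/5 = 0.2700 s
robot covers v_R·T_r = 1.3500·0.0800 = 0.1080 m before braking
robot covers 1.3500·0.2700 − ½·5.0000·0.2700² = 0.1822 m while stopping
human over T_r+T_s: 0.0000·(0.0800+0.2700) = 0.0000 m
margins: 0.1000+0.0600+0.0400 = 0.2000 m
S_min ≈ 0.1080+0.1822+0.0000+0.2000  ⇒  S_min = 1961/4000 m

S_min = 1961/4000 m = 0.4903 m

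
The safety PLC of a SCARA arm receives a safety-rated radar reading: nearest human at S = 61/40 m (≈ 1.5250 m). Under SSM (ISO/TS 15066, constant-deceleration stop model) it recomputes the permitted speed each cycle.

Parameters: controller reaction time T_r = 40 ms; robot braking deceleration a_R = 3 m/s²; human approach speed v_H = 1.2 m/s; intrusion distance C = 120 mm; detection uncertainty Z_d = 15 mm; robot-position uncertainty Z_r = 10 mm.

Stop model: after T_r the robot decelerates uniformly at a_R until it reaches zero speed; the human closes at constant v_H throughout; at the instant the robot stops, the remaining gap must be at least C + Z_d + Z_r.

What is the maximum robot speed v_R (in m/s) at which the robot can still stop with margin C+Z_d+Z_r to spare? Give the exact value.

v_R_max = 9/5 m/s = 1.8000 m/s

at the boundary: (1/6)·v² + (11/25)·v + (-333/250) = 0
  disc = (11/25)² − 4·(1/6)·(-333/250) = 676/625 ; √disc = 26/25
  v_R = (−(11/25) + 26/25) / (2·(1/6)) = 9/5 m/s
check:
T_s = v_R/a_R = (9/5)/3 = 0.6000 s
robot in T_r: 1.8000·0.0400 = 0.0720 m
robot covers 1.8000·0.6000 − ½·3.0000·0.6000² = 0.5400 m while stopping
human closes 1.2000·0.6400 = 0.7680 m
C+Z_d+Z_r = 0.1200+0.0150+0.0100 = 0.1450 m
sum ≈ 0.0720+0.5400+0.7680+0.1450 ≈ 1.5250 m = S ✓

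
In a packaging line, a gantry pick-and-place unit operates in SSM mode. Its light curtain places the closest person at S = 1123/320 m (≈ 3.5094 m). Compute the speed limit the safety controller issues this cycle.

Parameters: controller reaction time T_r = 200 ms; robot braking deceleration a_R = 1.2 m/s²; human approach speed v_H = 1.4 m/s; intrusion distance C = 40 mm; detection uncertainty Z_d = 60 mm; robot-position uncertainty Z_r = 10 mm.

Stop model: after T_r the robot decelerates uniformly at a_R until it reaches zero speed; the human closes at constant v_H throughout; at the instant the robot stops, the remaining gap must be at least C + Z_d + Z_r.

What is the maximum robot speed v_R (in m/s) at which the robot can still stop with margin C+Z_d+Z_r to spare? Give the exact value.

v_R_max = 31/20 m/s = 1.5500 m/s

quadratic (5/12)·v² + (41/30)·v + (-4991/1600) = 0
  disc = (41/30)² − 4·(5/12)·(-4991/1600) = 101761/14400 ; √disc = 319/120
  v_R = (−(41/30) + 319/120) / (2·(5/12)) = 31/20 m/s
check:
T_s = v_R/a_R = (31/20)/(6/5) = 1.2917 s
robot covers v_R·T_r = 1.5500·0.2000 = 0.3100 m before braking
robot covers 1.5500·1.2917 − ½·1.2000·1.2917² = 1.0010 m while stopping
human over T_r+T_s: 1.4000·(0.2000+1.2917) = 2.0883 m
C+Z_d+Z_r = 0.0400+0.0600+0.0100 = 0.1100 m
sum ≈ 0.3100+1.0010+2.0883+0.1100 ≈ 3.5094 m = S ✓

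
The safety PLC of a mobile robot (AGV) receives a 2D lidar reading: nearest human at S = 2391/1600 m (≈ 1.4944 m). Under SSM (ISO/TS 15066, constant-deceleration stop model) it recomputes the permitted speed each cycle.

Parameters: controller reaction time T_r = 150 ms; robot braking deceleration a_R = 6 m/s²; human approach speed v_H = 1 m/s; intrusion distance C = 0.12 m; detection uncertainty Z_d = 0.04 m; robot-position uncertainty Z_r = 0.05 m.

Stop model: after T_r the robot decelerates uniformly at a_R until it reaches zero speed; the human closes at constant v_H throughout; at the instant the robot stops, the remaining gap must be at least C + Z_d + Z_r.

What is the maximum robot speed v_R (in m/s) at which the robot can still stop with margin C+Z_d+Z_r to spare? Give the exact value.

v_R_max = 9/4 m/s = 2.2500 m/s

quadratic (1/12)·v² + (19/60)·v + (-363/320) = 0
  disc = (19/60)² − 4·(1/12)·(-363/320) = 6889/14400 ; √disc = 83/120
  v_R = (−(19/60) + 83/120) / (2·(1/12)) = 9/4 m/s
check:
stop time T_s = (9/4)/6 = 0.3750 s
reaction-phase robot travel = 2.2500·0.1500 = 0.3375 m
robot covers 2.2500·0.3750 − ½·6.0000·0.3750² = 0.4219 m while stopping
human closes 1.0000·0.5250 = 0.5250 m
margins: 0.1200+0.0400+0.0500 = 0.2100 m
sum ≈ 0.3375+0.4219+0.5250+0.2100 ≈ 1.4944 m = S ✓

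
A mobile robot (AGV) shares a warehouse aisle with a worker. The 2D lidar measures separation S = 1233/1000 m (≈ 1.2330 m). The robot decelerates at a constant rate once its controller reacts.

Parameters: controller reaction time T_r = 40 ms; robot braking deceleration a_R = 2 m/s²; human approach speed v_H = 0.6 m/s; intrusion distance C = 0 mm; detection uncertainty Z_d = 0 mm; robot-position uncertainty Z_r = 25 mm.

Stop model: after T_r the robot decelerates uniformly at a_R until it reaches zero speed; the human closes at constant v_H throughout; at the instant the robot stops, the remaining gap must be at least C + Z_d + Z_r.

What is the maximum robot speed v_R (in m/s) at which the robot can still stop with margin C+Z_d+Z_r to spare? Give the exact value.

quadratic (1/4)·v² + (17/50)·v + (-148/125) = 0
  disc = (17/50)² − 4·(1/4)·(-148/125) = 3249/2500 ; √disc = 57/50
  v_R = (−(17/50) + 57/50) / (2·(1/4)) = 8/5 m/s
check:
stop time T_s = (8/5)/2 = 0.8000 s
reaction-phase robot travel = 1.6000·0.0400 = 0.0640 m
braking distance = 1.6000²/(2·2.0000) = 0.6400 m
person approaches 0.6000·(0.0400+0.8000) = 0.5040 m
C+Z_d+Z_r = 0.0000+0.0000+0.0250 = 0.0250 m
sum ≈ 0.0640+0.6400+0.5040+0.0250 ≈ 1.2330 m = S ✓

v_R_max = 8/5 m/s = 1.6000 m/s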